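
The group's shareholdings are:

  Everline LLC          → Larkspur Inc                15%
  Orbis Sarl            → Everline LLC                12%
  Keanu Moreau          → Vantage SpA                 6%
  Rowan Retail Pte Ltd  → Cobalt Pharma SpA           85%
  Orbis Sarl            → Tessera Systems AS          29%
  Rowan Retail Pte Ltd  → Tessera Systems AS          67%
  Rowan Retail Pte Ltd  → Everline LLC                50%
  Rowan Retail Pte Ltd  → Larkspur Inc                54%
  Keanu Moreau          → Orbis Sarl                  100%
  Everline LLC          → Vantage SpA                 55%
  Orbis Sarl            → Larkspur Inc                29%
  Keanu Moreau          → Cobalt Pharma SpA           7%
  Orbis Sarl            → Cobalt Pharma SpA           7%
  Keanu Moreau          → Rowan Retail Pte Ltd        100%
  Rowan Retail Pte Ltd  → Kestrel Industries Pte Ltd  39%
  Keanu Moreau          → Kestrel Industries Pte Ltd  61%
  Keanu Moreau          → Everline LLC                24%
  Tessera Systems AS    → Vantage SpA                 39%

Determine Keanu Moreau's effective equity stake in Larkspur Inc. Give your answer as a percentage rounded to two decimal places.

95.90%

Keanu reaches Larkspur along 5 paths.
Via Rowan: 100% × 54% = 54%.
Via Orbis: 100% × 29% = 29%.
Via Orbis → Everline: 100% × 12% × 15% = 1.8%.
Via Everline: 24% × 15% = 3.6%.
Via Rowan → Everline: 100% × 50% × 15% = 7.5%.
Total: 54% + 29% + 1.8% + 3.6% + 7.5% = 95.9%.
Rounded: 95.90%.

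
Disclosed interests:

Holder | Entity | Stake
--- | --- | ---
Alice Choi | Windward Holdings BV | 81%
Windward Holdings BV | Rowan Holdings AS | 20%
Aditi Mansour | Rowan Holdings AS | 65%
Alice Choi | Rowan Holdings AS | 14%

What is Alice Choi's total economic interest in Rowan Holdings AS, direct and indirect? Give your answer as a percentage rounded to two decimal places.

30.20%

Alice reaches Rowan along 2 paths.
Via Windward: 81% × 20% = 16.2%.
Direct stake: 14% = 14%.
Total: 16.2% + 14% = 30.2%.
Rounded: 30.20%.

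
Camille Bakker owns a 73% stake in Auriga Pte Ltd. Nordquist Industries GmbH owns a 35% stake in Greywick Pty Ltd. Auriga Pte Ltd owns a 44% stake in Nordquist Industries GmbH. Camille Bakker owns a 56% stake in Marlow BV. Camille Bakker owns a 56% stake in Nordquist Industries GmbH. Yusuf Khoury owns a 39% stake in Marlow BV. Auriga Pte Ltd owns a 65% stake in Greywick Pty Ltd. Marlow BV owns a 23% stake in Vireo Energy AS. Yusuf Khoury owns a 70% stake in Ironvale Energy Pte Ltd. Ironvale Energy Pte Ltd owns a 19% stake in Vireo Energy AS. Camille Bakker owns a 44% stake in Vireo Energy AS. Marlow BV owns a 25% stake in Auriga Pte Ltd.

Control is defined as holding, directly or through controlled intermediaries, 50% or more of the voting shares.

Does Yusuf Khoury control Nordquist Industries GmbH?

Yusuf holds 70% of Ironvale, so Yusuf controls Ironvale.
Neither Yusuf nor any entity Yusuf controls holds any voting interest in Nordquist.
So Yusuf does not control Nordquist.

No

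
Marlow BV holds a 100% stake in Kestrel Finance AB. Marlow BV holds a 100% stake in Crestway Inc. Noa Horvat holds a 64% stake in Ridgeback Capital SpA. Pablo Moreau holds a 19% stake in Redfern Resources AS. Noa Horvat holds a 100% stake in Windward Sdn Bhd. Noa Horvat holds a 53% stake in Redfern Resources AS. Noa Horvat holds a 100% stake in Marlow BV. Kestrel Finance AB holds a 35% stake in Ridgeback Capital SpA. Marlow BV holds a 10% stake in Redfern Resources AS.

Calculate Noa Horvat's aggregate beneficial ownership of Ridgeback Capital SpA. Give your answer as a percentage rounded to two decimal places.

Noa reaches Ridgeback along 2 paths.
Direct stake: 64% = 64%.
Via Marlow → Kestrel: 100% × 100% × 35% = 35%.
Total: 64% + 35% = 99%.
Rounded: 99.00%.

99.00%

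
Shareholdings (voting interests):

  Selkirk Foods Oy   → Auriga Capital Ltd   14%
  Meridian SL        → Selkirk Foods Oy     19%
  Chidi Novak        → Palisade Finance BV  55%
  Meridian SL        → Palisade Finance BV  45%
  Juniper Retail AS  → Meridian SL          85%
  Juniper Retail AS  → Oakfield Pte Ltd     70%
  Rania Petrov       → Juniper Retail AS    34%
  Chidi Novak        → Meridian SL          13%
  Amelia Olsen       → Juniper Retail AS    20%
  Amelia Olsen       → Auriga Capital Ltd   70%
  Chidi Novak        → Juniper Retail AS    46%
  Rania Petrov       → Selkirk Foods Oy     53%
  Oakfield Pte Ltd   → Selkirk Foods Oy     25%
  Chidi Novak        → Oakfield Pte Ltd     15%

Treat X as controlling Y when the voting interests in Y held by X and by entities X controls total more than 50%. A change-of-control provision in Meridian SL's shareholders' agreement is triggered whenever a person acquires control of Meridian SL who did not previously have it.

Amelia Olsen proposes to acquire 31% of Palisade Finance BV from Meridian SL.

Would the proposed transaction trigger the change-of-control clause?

The purchase adds only to Amelia's holdings (Meridian's stake shrinks), so Amelia is the only person who could newly come to control Meridian.
Amelia holds 70% of Auriga, so Amelia controls Auriga.
Neither Amelia nor any entity Amelia controls holds any voting interest in Meridian.
So before the transaction, Amelia does not control Meridian.
After the purchase, Amelia holds 31% of Palisade directly, and Meridian's stake falls to 14%.
Amelia's side now holds 31% of Palisade, not > 50%, so Amelia still does not control Palisade.
After the transaction, neither Amelia nor any entity Amelia controls holds a voting interest in Meridian, so Amelia still does not control it.
No new person acquires control, so the clause is not triggered.

No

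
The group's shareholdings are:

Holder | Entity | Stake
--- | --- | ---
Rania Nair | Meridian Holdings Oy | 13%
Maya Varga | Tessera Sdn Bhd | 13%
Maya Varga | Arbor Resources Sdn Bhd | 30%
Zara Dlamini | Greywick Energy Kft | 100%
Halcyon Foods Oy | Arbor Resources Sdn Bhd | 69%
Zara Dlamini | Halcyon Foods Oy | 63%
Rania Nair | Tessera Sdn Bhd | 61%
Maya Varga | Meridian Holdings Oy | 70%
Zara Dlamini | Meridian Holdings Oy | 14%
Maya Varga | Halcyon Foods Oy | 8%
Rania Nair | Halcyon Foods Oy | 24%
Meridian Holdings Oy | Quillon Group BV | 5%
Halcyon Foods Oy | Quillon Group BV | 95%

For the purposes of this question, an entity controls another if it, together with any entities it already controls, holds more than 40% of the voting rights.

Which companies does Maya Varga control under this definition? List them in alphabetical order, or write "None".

Meridian Holdings Oy

Maya holds 70% of Meridian, so Maya controls Meridian.
No other company's threshold is met.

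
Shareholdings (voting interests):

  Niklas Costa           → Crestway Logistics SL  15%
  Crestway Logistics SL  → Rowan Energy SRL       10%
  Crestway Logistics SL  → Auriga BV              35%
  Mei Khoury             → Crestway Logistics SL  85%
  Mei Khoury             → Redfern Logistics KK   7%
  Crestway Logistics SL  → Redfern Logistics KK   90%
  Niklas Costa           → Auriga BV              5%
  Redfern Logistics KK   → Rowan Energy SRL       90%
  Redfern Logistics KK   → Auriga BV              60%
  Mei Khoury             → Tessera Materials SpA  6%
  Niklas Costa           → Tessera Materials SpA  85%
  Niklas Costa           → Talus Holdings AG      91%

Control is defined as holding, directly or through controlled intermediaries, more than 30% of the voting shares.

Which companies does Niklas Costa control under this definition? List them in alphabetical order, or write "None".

Niklas holds 85% of Tessera, so Niklas controls Tessera.
Niklas holds 91% of Talus, so Niklas controls Talus.
No other company's threshold is met.

Talus Holdings AG, Tessera Materials SpA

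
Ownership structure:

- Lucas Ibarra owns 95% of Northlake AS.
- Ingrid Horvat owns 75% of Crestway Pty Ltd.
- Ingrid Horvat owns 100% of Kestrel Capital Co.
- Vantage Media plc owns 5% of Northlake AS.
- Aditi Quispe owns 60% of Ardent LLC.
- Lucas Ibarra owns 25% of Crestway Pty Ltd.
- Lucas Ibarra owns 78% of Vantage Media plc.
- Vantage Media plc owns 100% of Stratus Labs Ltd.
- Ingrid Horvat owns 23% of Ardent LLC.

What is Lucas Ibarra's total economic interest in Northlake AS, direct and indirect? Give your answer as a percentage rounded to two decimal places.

Lucas reaches Northlake along 2 paths.
Via Vantage: 78% × 5% = 3.9%.
Direct stake: 95% = 95%.
Total: 3.9% + 95% = 98.9%.
Rounded: 98.90%.

98.90%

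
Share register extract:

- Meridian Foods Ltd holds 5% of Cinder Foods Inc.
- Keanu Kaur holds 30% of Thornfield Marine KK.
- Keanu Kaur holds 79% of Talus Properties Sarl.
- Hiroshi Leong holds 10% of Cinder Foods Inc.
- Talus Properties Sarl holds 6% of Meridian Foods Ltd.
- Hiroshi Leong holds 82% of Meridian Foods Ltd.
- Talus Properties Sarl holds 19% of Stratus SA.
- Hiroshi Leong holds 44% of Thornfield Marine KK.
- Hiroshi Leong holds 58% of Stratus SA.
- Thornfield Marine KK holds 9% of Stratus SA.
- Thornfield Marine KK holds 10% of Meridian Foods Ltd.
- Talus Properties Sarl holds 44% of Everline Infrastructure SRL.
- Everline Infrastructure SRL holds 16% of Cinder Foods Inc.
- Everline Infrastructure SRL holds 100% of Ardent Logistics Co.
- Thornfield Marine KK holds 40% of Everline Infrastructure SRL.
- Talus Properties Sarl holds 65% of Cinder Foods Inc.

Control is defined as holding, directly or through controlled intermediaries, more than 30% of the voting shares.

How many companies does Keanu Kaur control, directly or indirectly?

4

Keanu holds 79% of Talus, so Keanu controls Talus.
Talus holds 44% of Everline, so Keanu controls Everline.
Everline holds 100% of Ardent, so Keanu controls Ardent.
Talus and Everline together hold 65% + 16% = 81% of Cinder, so Keanu controls Cinder.
No other company's threshold is met.
Keanu controls 4 companies.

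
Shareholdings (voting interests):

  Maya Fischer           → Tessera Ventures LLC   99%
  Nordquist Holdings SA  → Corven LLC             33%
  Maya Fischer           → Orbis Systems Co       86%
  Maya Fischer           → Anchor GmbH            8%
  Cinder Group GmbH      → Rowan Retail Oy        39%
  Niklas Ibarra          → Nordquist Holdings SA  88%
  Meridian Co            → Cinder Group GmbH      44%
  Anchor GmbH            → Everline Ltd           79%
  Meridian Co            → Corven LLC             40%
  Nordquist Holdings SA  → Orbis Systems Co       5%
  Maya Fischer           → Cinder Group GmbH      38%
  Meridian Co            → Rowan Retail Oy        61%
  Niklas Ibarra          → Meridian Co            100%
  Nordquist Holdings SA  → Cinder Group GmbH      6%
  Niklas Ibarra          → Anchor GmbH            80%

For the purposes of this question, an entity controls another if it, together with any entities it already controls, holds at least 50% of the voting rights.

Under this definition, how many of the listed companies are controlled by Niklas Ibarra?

7

Niklas holds 80% of Anchor, so Niklas controls Anchor.
Niklas holds 88% of Nordquist, so Niklas controls Nordquist.
Niklas holds 100% of Meridian, so Niklas controls Meridian.
Meridian and Nordquist together hold 44% + 6% = 50% of Cinder, so Niklas controls Cinder.
Nordquist and Meridian together hold 33% + 40% = 73% of Corven, so Niklas controls Corven.
Anchor holds 79% of Everline, so Niklas controls Everline.
Cinder and Meridian together hold 39% + 61% = 100% of Rowan, so Niklas controls Rowan.
No other company's threshold is met.
Niklas controls 7 companies.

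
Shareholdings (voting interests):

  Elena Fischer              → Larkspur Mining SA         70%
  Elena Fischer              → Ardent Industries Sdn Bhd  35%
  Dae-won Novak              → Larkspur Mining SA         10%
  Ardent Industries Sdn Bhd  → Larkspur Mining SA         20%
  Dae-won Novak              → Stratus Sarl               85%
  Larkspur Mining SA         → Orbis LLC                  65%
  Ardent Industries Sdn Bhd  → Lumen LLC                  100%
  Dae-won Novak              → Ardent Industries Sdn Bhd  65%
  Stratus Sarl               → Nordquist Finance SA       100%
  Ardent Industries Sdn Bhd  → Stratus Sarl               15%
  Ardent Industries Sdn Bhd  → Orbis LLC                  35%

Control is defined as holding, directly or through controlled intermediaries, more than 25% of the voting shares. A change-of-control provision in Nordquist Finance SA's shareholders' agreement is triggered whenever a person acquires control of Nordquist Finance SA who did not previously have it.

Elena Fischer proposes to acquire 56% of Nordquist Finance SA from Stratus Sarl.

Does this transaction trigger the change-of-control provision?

Yes

The purchase adds only to Elena's holdings (Stratus's stake shrinks), so Elena is the only person who could newly come to control Nordquist.
Elena holds 35% of Ardent, so Elena controls Ardent.
Ardent holds 100% of Lumen, so Elena controls Lumen.
Elena and Ardent together hold 70% + 20% = 90% of Larkspur, so Elena controls Larkspur.
Larkspur and Ardent together hold 65% + 35% = 100% of Orbis, so Elena controls Orbis.
Neither Elena nor any entity Elena controls holds any voting interest in Nordquist.
So before the transaction, Elena does not control Nordquist.
After the purchase, Elena holds 56% of Nordquist directly, and Stratus's stake falls to 44%.
Elena holds 56% of Nordquist, so Elena controls Nordquist.
Elena did not control Nordquist before and does after, so the clause is triggered.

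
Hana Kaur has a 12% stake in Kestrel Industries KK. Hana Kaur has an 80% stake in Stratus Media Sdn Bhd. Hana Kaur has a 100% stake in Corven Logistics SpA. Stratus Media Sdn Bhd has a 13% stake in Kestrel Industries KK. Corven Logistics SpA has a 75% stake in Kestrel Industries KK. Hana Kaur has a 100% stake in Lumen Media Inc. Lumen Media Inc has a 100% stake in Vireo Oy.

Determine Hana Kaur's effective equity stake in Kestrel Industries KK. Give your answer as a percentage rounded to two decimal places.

Hana reaches Kestrel along 3 paths.
Direct stake: 12% = 12%.
Via Stratus: 80% × 13% = 10.4%.
Via Corven: 100% × 75% = 75%.
Total: 12% + 10.4% + 75% = 97.4%.
Rounded: 97.40%.

97.40%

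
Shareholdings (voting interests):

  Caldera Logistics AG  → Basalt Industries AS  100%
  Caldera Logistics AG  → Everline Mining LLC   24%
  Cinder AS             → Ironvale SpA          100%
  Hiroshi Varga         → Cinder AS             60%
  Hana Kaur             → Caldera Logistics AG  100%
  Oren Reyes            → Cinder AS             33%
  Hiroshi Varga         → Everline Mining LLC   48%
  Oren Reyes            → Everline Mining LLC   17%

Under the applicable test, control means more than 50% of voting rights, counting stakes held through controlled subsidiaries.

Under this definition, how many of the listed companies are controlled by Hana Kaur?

2

Hana holds 100% of Caldera, so Hana controls Caldera.
Caldera holds 100% of Basalt, so Hana controls Basalt.
No other company's threshold is met.
Hana controls 2 companies.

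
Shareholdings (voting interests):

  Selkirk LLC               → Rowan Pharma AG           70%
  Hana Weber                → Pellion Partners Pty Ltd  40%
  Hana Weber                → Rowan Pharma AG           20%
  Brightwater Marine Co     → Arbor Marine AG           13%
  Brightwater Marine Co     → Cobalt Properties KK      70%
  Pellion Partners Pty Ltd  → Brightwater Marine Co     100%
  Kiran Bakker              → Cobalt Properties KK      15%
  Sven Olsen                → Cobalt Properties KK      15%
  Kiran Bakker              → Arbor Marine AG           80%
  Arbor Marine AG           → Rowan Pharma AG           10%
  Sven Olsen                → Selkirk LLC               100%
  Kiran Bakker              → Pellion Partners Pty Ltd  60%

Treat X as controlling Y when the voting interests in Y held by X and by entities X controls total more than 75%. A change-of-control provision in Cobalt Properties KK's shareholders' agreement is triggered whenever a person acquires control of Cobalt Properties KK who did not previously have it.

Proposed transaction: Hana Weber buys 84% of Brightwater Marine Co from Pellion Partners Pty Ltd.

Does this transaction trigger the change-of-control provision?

No

The purchase adds only to Hana's holdings (Pellion's stake shrinks), so Hana is the only person who could newly come to control Cobalt.
Hana's largest direct stake is 40% in Pellion, which does not meet the threshold, so Hana controls no company.
Neither Hana nor any entity Hana controls holds any voting interest in Cobalt.
So before the transaction, Hana does not control Cobalt.
After the purchase, Hana holds 84% of Brightwater directly, and Pellion's stake falls to 16%.
Hana holds 84% of Brightwater, so Hana controls Brightwater.
After the transaction, Hana's side holds 70% of Cobalt, not > 75%, so Hana still does not control Cobalt.
No new person acquires control, so the clause is not triggered.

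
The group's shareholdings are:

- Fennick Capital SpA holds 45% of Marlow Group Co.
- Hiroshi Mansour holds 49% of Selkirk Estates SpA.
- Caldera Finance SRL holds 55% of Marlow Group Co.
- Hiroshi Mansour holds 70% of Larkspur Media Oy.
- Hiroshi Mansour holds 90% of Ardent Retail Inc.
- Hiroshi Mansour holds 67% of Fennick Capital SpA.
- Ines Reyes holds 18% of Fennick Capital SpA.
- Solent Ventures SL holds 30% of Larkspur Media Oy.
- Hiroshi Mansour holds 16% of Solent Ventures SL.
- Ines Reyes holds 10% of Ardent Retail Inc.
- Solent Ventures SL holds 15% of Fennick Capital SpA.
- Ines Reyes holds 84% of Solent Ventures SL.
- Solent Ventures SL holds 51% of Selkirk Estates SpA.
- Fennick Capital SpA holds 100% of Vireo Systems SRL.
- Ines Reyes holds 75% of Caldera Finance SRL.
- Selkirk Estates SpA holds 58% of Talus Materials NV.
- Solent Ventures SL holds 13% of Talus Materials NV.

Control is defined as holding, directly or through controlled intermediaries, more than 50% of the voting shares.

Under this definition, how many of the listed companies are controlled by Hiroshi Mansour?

Hiroshi holds 67% of Fennick, so Hiroshi controls Fennick.
Hiroshi holds 90% of Ardent, so Hiroshi controls Ardent.
Fennick holds 100% of Vireo, so Hiroshi controls Vireo.
Hiroshi holds 70% of Larkspur, so Hiroshi controls Larkspur.
No other company's threshold is met.
Hiroshi controls 4 companies.

4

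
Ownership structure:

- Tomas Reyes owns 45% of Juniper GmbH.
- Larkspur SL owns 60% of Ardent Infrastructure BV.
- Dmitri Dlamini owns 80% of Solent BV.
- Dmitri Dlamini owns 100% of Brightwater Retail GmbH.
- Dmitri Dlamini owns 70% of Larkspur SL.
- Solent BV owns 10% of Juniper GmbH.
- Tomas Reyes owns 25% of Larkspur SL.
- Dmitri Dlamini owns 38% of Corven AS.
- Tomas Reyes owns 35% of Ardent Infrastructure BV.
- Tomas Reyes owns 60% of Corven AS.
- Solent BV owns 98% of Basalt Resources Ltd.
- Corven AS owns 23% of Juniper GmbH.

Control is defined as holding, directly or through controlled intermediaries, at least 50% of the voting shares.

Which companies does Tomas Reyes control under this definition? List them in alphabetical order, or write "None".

Tomas holds 60% of Corven, so Tomas controls Corven.
Corven and Tomas together hold 23% + 45% = 68% of Juniper, so Tomas controls Juniper.
No other company's threshold is met.

Corven AS, Juniper GmbH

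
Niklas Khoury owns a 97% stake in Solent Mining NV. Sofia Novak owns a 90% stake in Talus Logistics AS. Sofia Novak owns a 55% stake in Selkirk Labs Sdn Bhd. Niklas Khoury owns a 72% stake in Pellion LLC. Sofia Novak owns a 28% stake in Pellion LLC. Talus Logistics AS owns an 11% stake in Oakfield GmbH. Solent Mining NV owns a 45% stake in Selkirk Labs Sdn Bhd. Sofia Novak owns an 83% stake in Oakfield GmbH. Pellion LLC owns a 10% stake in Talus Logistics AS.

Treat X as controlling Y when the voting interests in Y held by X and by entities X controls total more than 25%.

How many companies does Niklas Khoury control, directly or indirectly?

3

Niklas holds 97% of Solent, so Niklas controls Solent.
Niklas holds 72% of Pellion, so Niklas controls Pellion.
Solent holds 45% of Selkirk, so Niklas controls Selkirk.
No other company's threshold is met.
Niklas controls 3 companies.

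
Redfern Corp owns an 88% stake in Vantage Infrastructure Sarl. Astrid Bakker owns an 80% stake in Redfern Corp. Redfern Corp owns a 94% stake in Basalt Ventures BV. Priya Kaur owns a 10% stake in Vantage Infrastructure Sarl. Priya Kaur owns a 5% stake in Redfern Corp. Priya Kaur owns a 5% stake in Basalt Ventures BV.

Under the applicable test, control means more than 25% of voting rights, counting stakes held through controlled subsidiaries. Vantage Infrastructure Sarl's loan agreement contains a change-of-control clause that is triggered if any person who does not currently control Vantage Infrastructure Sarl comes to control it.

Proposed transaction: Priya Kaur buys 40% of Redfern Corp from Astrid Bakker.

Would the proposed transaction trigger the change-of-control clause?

Yes

The purchase adds only to Priya's holdings (Astrid's stake shrinks), so Priya is the only person who could newly come to control Vantage.
Priya's largest direct stake is 10% in Vantage, which does not meet the threshold, so Priya controls no company.
In Vantage, Priya's side holds only 10%, not > 25%.
So before the transaction, Priya does not control Vantage.
After the purchase, Priya's direct stake in Redfern rises to 5% + 40% = 45%, and Astrid's stake falls to 40%.
Priya holds 45% of Redfern, so Priya controls Redfern.
Redfern and Priya together hold 88% + 10% = 98% of Vantage, so Priya controls Vantage.
Priya did not control Vantage before and does after, so the clause is triggered.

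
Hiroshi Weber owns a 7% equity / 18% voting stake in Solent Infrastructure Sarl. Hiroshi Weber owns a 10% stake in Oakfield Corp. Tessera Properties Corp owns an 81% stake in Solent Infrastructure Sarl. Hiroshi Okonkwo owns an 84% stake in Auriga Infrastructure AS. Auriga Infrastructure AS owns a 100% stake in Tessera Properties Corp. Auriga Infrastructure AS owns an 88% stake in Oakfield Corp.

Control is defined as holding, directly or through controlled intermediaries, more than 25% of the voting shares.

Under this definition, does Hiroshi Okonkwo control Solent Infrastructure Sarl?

Hiroshi Okonkwo holds 84% of Auriga, so Hiroshi Okonkwo controls Auriga.
Auriga holds 100% of Tessera, so Hiroshi Okonkwo controls Tessera.
Tessera holds 81% of Solent, so Hiroshi Okonkwo controls Solent.

Yes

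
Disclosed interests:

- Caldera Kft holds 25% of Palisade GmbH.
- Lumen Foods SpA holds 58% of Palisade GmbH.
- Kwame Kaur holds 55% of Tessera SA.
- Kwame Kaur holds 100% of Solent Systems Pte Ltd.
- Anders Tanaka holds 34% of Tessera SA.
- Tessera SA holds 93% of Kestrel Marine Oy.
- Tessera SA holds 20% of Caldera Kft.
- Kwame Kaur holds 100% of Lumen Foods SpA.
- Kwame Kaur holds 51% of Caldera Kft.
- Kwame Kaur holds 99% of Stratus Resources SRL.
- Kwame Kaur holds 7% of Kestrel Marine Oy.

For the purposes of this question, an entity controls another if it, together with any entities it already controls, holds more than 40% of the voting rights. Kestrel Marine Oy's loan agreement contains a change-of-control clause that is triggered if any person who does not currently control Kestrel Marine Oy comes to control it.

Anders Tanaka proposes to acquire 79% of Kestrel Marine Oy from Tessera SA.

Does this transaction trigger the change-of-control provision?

Yes

The purchase adds only to Anders's holdings (Tessera's stake shrinks), so Anders is the only person who could newly come to control Kestrel.
Anders's largest direct stake is 34% in Tessera, which does not meet the threshold, so Anders controls no company.
Neither Anders nor any entity Anders controls holds any voting interest in Kestrel.
So before the transaction, Anders does not control Kestrel.
After the purchase, Anders holds 79% of Kestrel directly, and Tessera's stake falls to 14%.
Anders holds 79% of Kestrel, so Anders controls Kestrel.
Anders did not control Kestrel before and does after, so the clause is triggered.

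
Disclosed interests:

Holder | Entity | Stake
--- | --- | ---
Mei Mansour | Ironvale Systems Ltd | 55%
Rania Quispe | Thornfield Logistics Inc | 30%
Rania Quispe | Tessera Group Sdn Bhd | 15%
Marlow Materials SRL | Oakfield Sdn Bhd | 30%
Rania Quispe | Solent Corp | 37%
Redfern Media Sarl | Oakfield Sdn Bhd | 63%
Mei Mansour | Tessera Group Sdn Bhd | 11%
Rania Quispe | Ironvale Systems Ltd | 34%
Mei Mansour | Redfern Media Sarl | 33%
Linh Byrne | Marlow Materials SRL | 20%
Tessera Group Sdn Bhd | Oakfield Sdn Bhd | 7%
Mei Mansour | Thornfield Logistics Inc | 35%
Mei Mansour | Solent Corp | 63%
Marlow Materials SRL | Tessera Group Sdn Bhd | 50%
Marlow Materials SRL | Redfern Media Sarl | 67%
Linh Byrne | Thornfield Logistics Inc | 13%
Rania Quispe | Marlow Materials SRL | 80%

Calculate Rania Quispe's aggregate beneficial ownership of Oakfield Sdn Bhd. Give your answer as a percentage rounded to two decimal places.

Rania reaches Oakfield along 4 paths.
Via Marlow: 80% × 30% = 24%.
Via Marlow → Redfern: 80% × 67% × 63% = 33.768%.
Via Marlow → Tessera: 80% × 50% × 7% = 2.8%.
Via Tessera: 15% × 7% = 1.05%.
Total: 24% + 33.768% + 2.8% + 1.05% = 61.618%.
Rounded: 61.62%.

61.62%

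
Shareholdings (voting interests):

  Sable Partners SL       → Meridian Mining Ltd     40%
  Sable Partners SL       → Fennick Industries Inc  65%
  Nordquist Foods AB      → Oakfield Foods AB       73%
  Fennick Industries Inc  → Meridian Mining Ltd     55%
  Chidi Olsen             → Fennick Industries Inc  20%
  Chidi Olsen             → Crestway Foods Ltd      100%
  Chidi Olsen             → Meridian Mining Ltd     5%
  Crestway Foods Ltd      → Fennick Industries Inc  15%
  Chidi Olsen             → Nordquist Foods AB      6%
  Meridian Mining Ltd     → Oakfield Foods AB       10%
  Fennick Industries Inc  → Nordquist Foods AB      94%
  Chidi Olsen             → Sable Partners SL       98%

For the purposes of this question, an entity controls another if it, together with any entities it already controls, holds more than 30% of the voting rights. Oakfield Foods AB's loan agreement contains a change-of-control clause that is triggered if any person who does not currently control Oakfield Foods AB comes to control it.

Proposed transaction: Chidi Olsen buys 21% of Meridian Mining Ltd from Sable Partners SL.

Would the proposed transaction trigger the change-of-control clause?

No

The purchase adds only to Chidi's holdings (Sable's stake shrinks), so Chidi is the only person who could newly come to control Oakfield.
Chidi holds 100% of Crestway, so Chidi controls Crestway.
Chidi holds 98% of Sable, so Chidi controls Sable.
Sable and Crestway and Chidi together hold 65% + 15% + 20% = 100% of Fennick, so Chidi controls Fennick.
Fennick and Chidi together hold 94% + 6% = 100% of Nordquist, so Chidi controls Nordquist.
Chidi and Fennick and Sable together hold 5% + 55% + 40% = 100% of Meridian, so Chidi controls Meridian.
Nordquist and Meridian together hold 73% + 10% = 83% of Oakfield, so Chidi controls Oakfield.
So Chidi already controls Oakfield before the transaction.
After the purchase, Chidi's direct stake in Meridian rises to 5% + 21% = 26%, and Sable's stake falls to 19%.
Chidi controlled Oakfield already, so this is not a new person acquiring control; every other person's position is unchanged or reduced.
No new person acquires control, so the clause is not triggered.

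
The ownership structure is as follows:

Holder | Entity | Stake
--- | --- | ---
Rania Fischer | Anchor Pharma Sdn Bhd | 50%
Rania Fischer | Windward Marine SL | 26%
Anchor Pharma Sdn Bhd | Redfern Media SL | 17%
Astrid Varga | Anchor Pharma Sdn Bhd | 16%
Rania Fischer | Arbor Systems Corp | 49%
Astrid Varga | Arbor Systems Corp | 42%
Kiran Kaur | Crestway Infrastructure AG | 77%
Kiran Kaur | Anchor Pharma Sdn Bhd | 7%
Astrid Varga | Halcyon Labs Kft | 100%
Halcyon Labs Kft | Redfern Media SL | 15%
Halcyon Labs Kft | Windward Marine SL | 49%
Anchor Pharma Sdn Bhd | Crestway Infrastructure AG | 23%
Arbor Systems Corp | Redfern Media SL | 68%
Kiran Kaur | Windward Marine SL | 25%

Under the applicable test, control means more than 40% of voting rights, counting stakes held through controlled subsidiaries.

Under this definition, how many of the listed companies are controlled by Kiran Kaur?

1

Kiran holds 77% of Crestway, so Kiran controls Crestway.
No other company's threshold is met.
Kiran controls 1 company.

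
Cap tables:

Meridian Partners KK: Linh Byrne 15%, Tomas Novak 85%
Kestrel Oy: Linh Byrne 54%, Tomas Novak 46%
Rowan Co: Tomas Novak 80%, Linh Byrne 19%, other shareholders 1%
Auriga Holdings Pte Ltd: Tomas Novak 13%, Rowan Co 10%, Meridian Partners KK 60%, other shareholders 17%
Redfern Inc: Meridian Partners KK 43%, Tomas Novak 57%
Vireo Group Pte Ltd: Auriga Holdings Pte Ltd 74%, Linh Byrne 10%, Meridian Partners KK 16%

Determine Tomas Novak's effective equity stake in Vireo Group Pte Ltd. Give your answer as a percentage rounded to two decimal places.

66.88%

Tomas reaches Vireo along 4 paths.
Via Auriga: 13% × 74% = 9.62%.
Via Rowan → Auriga: 80% × 10% × 74% = 5.92%.
Via Meridian → Auriga: 85% × 60% × 74% = 37.74%.
Via Meridian: 85% × 16% = 13.6%.
Total: 9.62% + 5.92% + 37.74% + 13.6% = 66.88%.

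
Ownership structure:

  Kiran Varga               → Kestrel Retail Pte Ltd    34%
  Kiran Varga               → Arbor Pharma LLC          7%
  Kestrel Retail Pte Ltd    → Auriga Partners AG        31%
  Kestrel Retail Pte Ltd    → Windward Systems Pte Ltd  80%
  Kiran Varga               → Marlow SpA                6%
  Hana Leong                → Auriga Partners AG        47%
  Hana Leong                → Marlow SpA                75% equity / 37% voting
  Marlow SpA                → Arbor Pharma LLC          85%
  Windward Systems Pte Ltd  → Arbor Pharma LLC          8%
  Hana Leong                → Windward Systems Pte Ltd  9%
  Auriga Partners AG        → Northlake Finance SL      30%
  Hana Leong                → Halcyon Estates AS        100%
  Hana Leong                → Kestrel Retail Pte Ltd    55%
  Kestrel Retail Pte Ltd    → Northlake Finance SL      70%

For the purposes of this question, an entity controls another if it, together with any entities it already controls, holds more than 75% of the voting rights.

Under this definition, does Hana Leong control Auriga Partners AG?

No

Hana holds 100% of Halcyon, so Hana controls Halcyon.
In Auriga, Hana's side holds only 47%, not > 75%.
So Hana does not control Auriga.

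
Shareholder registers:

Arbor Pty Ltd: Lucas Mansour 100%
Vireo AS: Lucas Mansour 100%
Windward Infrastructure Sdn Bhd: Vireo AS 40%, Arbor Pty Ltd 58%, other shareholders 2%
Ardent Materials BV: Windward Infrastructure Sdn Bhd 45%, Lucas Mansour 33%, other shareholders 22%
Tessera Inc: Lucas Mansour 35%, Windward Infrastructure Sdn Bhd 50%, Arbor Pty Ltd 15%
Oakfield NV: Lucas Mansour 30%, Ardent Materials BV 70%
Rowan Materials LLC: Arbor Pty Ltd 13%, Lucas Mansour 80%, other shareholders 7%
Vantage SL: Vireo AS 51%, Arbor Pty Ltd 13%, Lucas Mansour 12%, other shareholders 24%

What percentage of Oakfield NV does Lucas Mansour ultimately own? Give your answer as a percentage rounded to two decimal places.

83.97%

Lucas reaches Oakfield along 4 paths.
Direct stake: 30% = 30%.
Via Vireo → Windward → Ardent: 100% × 40% × 45% × 70% = 12.6%.
Via Arbor → Windward → Ardent: 100% × 58% × 45% × 70% = 18.27%.
Via Ardent: 33% × 70% = 23.1%.
Total: 30% + 12.6% + 18.27% + 23.1% = 83.97%.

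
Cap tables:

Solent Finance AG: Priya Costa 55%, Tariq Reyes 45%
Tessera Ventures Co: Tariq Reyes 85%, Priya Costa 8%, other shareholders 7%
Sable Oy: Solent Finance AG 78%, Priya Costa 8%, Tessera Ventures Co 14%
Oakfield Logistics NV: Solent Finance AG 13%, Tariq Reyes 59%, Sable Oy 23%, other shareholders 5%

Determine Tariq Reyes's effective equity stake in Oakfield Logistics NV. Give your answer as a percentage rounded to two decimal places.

75.66%

Tariq reaches Oakfield along 4 paths.
Via Solent: 45% × 13% = 5.85%.
Direct stake: 59% = 59%.
Via Solent → Sable: 45% × 78% × 23% = 8.073%.
Via Tessera → Sable: 85% × 14% × 23% = 2.737%.
Total: 5.85% + 59% + 8.073% + 2.737% = 75.66%.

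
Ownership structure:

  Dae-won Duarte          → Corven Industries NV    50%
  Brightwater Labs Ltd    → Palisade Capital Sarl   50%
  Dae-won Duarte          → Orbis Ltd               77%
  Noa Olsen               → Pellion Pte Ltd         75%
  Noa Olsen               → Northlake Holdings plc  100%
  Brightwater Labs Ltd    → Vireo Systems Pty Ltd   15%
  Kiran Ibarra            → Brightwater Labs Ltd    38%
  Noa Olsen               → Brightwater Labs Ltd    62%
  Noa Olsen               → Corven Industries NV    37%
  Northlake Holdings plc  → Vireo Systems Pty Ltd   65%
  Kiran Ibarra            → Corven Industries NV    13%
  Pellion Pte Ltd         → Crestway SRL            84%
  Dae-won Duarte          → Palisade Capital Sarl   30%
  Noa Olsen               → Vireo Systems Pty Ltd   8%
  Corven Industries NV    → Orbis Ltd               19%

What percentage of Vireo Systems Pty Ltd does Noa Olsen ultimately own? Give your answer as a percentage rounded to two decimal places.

82.30%

Noa reaches Vireo along 3 paths.
Via Northlake: 100% × 65% = 65%.
Direct stake: 8% = 8%.
Via Brightwater: 62% × 15% = 9.3%.
Total: 65% + 8% + 9.3% = 82.3%.
Rounded: 82.30%.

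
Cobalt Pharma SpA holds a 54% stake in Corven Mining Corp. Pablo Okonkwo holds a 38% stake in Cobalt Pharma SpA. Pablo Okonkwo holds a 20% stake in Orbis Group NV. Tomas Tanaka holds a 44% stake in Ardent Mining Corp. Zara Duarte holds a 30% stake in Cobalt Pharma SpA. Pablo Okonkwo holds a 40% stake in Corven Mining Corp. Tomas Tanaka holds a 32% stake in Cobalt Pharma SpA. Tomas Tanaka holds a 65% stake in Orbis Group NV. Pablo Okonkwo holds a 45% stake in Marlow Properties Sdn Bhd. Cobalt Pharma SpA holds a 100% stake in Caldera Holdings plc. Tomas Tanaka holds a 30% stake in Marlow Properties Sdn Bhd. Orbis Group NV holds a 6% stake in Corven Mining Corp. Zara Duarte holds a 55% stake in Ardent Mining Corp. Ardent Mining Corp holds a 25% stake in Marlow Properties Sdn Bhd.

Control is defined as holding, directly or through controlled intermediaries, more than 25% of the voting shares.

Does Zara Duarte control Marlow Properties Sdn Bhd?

Zara holds 30% of Cobalt, so Zara controls Cobalt.
Zara holds 55% of Ardent, so Zara controls Ardent.
Cobalt holds 100% of Caldera, so Zara controls Caldera.
Cobalt holds 54% of Corven, so Zara controls Corven.
In Marlow, Zara's side holds only 25%, not > 25%.
So Zara does not control Marlow.

No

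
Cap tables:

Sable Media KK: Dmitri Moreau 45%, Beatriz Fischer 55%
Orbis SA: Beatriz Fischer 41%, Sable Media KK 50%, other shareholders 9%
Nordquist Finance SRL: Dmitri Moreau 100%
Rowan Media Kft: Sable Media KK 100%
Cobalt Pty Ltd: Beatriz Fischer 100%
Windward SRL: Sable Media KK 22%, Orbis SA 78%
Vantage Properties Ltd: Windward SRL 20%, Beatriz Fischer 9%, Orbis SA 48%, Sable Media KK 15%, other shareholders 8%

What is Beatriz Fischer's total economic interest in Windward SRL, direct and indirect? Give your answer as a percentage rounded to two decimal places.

Beatriz reaches Windward along 3 paths.
Via Sable: 55% × 22% = 12.1%.
Via Orbis: 41% × 78% = 31.98%.
Via Sable → Orbis: 55% × 50% × 78% = 21.45%.
Total: 12.1% + 31.98% + 21.45% = 65.53%.

65.53%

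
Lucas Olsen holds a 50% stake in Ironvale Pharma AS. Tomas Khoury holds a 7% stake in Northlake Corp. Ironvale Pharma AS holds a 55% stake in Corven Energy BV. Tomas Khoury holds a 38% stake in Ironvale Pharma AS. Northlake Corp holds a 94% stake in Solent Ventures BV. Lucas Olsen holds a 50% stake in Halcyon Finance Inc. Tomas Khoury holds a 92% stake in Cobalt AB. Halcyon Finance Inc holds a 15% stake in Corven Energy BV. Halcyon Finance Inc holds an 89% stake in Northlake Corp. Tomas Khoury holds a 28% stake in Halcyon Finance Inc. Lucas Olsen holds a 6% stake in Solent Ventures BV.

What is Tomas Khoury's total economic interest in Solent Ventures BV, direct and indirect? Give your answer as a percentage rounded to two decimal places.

30.00%

Tomas reaches Solent along 2 paths.
Via Halcyon → Northlake: 28% × 89% × 94% = 23.4248%.
Via Northlake: 7% × 94% = 6.58%.
Total: 23.4248% + 6.58% = 30.0048%.
Rounded: 30.00%.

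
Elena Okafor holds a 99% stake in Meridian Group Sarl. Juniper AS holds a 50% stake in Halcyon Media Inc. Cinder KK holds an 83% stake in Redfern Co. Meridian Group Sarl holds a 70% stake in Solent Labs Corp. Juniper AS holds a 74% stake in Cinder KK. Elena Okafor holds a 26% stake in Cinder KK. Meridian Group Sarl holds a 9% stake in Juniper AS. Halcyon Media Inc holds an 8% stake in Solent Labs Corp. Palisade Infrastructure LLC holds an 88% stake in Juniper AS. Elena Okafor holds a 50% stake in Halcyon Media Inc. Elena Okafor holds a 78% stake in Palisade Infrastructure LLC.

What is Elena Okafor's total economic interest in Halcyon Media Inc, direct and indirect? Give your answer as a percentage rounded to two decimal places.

88.78%

Elena reaches Halcyon along 3 paths.
Direct stake: 50% = 50%.
Via Palisade → Juniper: 78% × 88% × 50% = 34.32%.
Via Meridian → Juniper: 99% × 9% × 50% = 4.455%.
Total: 50% + 34.32% + 4.455% = 88.775%.
Rounded: 88.78%.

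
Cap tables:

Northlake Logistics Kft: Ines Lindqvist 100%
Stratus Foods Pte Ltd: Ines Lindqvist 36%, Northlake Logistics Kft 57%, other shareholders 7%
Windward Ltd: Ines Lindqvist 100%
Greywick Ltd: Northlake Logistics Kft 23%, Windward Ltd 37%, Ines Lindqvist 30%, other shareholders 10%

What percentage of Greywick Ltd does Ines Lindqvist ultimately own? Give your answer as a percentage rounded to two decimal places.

90.00%

Ines reaches Greywick along 3 paths.
Via Northlake: 100% × 23% = 23%.
Via Windward: 100% × 37% = 37%.
Direct stake: 30% = 30%.
Total: 23% + 37% + 30% = 90%.
Rounded: 90.00%.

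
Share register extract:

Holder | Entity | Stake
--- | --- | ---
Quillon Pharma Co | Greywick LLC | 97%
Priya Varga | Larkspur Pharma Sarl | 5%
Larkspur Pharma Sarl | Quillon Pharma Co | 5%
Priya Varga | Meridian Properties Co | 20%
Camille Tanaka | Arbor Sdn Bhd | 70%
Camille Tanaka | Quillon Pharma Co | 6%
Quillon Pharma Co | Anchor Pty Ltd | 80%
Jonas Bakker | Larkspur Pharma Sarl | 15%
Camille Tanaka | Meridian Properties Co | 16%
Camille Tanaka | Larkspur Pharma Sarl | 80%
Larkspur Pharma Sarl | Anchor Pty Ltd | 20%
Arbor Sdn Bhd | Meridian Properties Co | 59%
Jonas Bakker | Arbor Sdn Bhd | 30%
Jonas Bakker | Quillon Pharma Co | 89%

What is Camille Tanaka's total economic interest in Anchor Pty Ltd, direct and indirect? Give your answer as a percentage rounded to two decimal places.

Camille reaches Anchor along 3 paths.
Via Larkspur → Quillon: 80% × 5% × 80% = 3.2%.
Via Quillon: 6% × 80% = 4.8%.
Via Larkspur: 80% × 20% = 16%.
Total: 3.2% + 4.8% + 16% = 24%.
Rounded: 24.00%.

24.00%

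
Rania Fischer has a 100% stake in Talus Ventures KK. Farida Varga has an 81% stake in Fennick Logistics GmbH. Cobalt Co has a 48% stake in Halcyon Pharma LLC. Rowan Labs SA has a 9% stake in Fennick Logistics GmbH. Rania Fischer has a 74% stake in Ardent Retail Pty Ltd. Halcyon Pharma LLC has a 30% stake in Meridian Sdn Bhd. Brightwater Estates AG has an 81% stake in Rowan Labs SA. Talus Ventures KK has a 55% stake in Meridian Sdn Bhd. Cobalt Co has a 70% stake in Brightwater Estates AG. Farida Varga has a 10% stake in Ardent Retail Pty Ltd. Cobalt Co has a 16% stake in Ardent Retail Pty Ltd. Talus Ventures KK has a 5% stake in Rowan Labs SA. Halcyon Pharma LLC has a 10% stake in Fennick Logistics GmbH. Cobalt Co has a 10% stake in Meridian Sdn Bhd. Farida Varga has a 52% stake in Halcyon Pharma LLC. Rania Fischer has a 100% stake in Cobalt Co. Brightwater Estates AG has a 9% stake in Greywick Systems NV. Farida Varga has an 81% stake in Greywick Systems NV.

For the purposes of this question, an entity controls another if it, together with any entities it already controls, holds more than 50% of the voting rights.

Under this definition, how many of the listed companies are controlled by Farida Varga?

3

Farida holds 52% of Halcyon, so Farida controls Halcyon.
Farida holds 81% of Greywick, so Farida controls Greywick.
Farida and Halcyon together hold 81% + 10% = 91% of Fennick, so Farida controls Fennick.
No other company's threshold is met.
Farida controls 3 companies.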